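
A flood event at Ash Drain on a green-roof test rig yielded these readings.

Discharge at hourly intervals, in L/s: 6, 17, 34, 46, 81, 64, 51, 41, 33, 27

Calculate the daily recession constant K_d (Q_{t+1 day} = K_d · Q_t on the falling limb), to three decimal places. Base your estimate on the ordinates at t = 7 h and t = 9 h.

Between t = 7 h and t = 9 h the flow falls from 41 to 27 L/s over 2×1 h = 2 h.
Per-interval ratio K = (27/41)^(1/2) = 0.8115; K_d = K^(24/1) = 0.007.

K_d ≈ 0.007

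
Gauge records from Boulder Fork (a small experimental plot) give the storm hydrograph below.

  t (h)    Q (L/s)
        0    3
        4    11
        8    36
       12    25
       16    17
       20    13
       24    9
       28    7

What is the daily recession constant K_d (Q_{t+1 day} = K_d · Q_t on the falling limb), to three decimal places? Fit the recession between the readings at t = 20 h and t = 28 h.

Between t = 20 h and t = 28 h the flow falls from 13 to 7 L/s over 2×4 h = 8 h.
Per-interval ratio K = (7/13)^(1/2) = 0.7338; K_d = K^(24/4) = 0.156.

K_d ≈ 0.156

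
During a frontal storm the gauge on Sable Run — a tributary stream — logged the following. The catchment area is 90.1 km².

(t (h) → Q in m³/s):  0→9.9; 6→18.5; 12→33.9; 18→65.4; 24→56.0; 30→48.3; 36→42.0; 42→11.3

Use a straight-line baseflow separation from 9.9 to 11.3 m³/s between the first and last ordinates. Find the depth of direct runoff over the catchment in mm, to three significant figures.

d ≈ 48.1 mm

Direct runoff: 0.00, 8.40, 23.60, 54.90, 45.30, 37.40, 30.90, 0.00 m³/s; ΣQ_DR = 200.5 m³/s.
V = ΣQ_DR · Δt = 200.5 × 21600 s = 4.331 × 10^6 m³.
Over A = 90.1 km², depth = V / A = 48.1 mm.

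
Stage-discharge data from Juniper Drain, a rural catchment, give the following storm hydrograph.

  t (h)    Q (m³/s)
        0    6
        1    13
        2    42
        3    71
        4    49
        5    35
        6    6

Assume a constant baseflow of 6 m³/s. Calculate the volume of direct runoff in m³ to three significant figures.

V ≈ 6.48 × 10^5 m³

Direct-runoff ordinates (Q − Q_b): 0.0, 7.0, 36.0, 65.0, 43.0, 29.0, 0.0 m³/s.
ΣQ_DR = 180.0 m³/s.
With Δt = 1 h = 3600 s, V = ΣQ_DR · Δt = 180.0 × 3600 = 6.48 × 10^5 m³.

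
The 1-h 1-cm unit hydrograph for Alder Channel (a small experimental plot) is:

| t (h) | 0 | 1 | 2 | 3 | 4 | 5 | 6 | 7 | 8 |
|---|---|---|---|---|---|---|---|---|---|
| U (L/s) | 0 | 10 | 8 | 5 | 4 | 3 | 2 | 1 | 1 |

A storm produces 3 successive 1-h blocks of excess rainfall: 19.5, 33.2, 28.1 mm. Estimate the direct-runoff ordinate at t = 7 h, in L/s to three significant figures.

Q ≈ 17.0 L/s

By discrete convolution, Q_j = Σ (P_i / 10 mm) · U_{j−i}.
At t = 7 h (j=7): Q = (19.5/10)·1 + (33.2/10)·2 + (28.1/10)·3 = 17.0 L/s.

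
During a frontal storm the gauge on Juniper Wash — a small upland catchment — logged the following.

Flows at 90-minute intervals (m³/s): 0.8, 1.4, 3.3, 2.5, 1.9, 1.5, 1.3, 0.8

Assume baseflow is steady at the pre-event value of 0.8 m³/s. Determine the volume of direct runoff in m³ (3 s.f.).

V ≈ 38300 m³

Direct-runoff ordinates (Q − Q_b): 0.0, 0.6, 2.5, 1.7, 1.1, 0.7, 0.5, 0.0 m³/s.
ΣQ_DR = 7.100 m³/s.
With Δt = 1.5 h = 5400 s, V = ΣQ_DR · Δt = 7.100 × 5400 = 38300 m³.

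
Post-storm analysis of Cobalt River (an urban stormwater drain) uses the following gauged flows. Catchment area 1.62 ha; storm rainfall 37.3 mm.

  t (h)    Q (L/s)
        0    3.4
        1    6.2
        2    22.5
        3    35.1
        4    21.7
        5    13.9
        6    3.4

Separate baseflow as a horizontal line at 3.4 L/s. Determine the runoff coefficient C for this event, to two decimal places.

ΣQ_DR = 82.40 L/s; V = ΣQ_DR·Δt = 2.966 × 10^5 L.
Runoff depth d = V / A = 18.31 mm.
C = d / P = 18.31 / 37.3 = 0.49.

C ≈ 0.49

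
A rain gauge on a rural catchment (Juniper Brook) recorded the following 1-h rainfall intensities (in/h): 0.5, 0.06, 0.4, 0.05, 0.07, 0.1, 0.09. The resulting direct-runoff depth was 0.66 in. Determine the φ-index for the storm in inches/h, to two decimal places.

φ ≈ 0.12 in/h

Only the 2 blocks with intensity above φ contribute runoff: 0.5, 0.4 in/h.
Σ(I−φ)·Δt = d  ⇒  (0.5+0.4 − 2φ)·1 = 0.66
φ = (0.9000 − 0.66/1) / 2 = 0.12 in/h.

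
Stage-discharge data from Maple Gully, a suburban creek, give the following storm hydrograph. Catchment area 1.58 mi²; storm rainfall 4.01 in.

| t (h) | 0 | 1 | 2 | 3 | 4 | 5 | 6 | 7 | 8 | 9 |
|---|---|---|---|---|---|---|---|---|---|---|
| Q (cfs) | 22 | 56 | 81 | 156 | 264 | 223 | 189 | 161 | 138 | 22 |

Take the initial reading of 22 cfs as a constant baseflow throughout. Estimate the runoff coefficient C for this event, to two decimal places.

ΣQ_DR = 1092 cfs; V = ΣQ_DR·Δt = 3.931 × 10^6 ft³.
Runoff depth d = V / A = 1.071 in.
C = d / P = 1.071 / 4.01 = 0.27.

C ≈ 0.27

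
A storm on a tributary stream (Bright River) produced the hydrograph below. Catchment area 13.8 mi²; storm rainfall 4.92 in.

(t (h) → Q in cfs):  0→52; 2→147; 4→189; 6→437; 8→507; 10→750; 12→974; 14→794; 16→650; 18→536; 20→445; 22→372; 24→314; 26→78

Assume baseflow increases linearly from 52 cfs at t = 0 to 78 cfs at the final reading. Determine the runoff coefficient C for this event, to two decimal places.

ΣQ_DR = 5335 cfs; V = ΣQ_DR·Δt = 3.841 × 10^7 ft³.
Runoff depth d = V / A = 1.198 in.
C = d / P = 1.198 / 4.92 = 0.24.

C ≈ 0.24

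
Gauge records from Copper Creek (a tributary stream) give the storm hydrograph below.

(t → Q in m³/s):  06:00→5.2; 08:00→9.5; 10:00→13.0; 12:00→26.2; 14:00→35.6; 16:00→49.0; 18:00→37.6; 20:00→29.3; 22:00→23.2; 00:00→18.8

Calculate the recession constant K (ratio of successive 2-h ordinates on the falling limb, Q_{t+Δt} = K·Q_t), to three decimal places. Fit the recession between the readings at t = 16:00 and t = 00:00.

K ≈ 0.787

Using the recession-limb readings at t = 16:00 and t = 00:00: Q falls from 49.0 to 18.8 m³/s over 4 intervals.
K = (Q₂/Q₁)^(1/4) = (18.8/49.0)^(1/4) = 0.787.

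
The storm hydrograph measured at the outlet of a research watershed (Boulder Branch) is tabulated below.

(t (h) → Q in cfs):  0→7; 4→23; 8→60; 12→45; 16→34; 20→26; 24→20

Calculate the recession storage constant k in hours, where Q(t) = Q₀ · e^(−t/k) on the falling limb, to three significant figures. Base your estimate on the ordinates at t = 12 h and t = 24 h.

k ≈ 14.8 h

On the falling limb, Q drops from 45 to 20 cfs between t = 12 h and t = 24 h (Δt = 12 h).
k = −Δt / ln(Q₂/Q₁) = −12 / ln(20/45) = 14.8 h.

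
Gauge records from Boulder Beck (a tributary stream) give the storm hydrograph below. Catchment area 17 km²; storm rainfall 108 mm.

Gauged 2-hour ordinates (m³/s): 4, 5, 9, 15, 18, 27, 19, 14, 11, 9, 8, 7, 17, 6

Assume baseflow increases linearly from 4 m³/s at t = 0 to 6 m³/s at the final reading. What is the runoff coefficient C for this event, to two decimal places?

ΣQ_DR = 99.00 m³/s; V = ΣQ_DR·Δt = 7.128 × 10^5 m³.
Runoff depth d = V / A = 41.93 mm.
C = d / P = 41.93 / 108 = 0.39.

C ≈ 0.39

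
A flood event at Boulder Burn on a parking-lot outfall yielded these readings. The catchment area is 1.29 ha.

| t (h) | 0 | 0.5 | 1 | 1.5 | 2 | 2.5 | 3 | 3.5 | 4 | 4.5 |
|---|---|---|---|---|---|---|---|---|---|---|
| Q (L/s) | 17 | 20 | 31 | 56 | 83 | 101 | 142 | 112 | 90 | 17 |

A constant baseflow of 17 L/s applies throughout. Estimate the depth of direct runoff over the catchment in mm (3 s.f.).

Direct runoff: 0.0, 3.0, 14.0, 39.0, 66.0, 84.0, 125.0, 95.0, 73.0, 0.0 L/s; ΣQ_DR = 499.0 L/s.
V = ΣQ_DR · Δt = 499.0 × 1800 s = 8.982 × 10^5 L.
Over A = 1.29 ha, depth = V / A = 69.6 mm.

d ≈ 69.6 mm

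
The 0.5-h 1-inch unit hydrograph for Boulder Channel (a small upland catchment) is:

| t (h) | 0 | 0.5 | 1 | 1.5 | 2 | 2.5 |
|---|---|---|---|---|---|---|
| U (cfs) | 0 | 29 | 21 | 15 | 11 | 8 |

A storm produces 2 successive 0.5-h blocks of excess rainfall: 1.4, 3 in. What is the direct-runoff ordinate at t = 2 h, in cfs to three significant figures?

By discrete convolution, Q_j = Σ (P_i / 1 in) · U_{j−i}.
At t = 2 h (j=4): Q = (1.4/1)·11 + (3/1)·15 = 60.4 cfs.

Q ≈ 60.4 cfs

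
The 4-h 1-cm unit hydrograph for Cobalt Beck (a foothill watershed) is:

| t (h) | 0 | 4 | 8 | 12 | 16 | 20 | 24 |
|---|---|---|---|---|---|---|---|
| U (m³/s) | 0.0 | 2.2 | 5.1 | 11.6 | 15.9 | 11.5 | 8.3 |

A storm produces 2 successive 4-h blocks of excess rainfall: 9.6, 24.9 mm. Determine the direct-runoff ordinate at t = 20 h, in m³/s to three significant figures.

By discrete convolution, Q_j = Σ (P_i / 10 mm) · U_{j−i}.
At t = 20 h (j=5): Q = (9.6/10)·11.5 + (24.9/10)·15.9 = 50.6 m³/s.

Q ≈ 50.6 m³/s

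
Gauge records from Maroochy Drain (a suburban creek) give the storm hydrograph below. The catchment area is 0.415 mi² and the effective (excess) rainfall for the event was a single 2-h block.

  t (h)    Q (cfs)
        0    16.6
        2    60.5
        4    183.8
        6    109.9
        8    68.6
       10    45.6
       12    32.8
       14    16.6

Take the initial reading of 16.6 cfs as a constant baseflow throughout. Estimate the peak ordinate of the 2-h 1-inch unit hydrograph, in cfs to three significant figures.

Direct runoff: 0.0, 43.9, 167.2, 93.3, 52.0, 29.0, 16.2, 0.0 cfs; ΣQ_DR = 401.6 cfs, peak = 167.2 cfs.
Runoff depth d = ΣQ_DR·Δt / A = 401.6 × 7200 / (0.415 mi²) = 2.999 in.
The 1-inch UH is the DRH scaled by (1 in)/d, so U_p = 167.2 × 1/2.999 = 55.8 cfs.

U_p ≈ 55.8 cfs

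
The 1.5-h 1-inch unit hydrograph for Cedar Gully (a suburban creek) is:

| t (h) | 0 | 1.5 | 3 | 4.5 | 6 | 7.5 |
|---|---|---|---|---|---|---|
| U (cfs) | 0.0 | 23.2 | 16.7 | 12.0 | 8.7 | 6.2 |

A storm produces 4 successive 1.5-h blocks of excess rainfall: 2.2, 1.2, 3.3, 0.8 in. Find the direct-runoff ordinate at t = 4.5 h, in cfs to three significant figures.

By discrete convolution, Q_j = Σ (P_i / 1 in) · U_{j−i}.
At t = 4.5 h (j=3): Q = (2.2/1)·12.0 + (1.2/1)·16.7 + (3.3/1)·23.2 + (0.8/1)·0.0 = 123 cfs.

Q ≈ 123 cfs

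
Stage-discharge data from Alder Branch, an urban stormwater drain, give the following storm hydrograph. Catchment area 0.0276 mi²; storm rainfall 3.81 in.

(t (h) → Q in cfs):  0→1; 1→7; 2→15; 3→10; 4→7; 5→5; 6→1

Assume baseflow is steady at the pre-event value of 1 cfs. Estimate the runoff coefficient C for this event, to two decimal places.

C ≈ 0.57

ΣQ_DR = 39.00 cfs; V = ΣQ_DR·Δt = 1.404 × 10^5 ft³.
Runoff depth d = V / A = 2.190 in.
C = d / P = 2.190 / 3.81 = 0.57.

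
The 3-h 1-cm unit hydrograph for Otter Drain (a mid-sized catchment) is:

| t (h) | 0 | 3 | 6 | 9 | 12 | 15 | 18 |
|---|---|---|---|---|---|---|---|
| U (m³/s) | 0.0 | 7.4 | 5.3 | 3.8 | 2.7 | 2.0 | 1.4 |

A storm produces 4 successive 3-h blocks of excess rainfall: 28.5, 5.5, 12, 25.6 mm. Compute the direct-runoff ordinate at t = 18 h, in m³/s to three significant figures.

By discrete convolution, Q_j = Σ (P_i / 10 mm) · U_{j−i}.
At t = 18 h (j=6): Q = (28.5/10)·1.4 + (5.5/10)·2.0 + (12/10)·2.7 + (25.6/10)·3.8 = 18.1 m³/s.

Q ≈ 18.1 m³/s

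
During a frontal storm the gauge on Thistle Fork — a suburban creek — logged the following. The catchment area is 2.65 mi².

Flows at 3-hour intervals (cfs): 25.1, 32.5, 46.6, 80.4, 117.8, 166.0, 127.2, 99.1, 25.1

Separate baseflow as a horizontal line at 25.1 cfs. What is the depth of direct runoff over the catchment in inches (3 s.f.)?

Direct runoff: 0.0, 7.4, 21.5, 55.3, 92.7, 140.9, 102.1, 74.0, 0.0 cfs; ΣQ_DR = 493.9 cfs.
V = ΣQ_DR · Δt = 493.9 × 10800 s = 5.334 × 10^6 ft³.
Over A = 2.65 mi², depth = V / A = 0.866 in.

d ≈ 0.866 in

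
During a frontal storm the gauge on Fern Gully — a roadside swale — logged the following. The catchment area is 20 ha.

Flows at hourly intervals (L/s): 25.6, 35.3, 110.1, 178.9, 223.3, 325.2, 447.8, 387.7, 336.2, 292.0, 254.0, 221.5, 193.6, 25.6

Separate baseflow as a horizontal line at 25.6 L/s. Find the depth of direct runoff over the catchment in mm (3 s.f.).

Direct runoff: 0.0, 9.7, 84.5, 153.3, 197.7, 299.6, 422.2, 362.1, 310.6, 266.4, 228.4, 195.9, 168.0, 0.0 L/s; ΣQ_DR = 2698 L/s.
V = ΣQ_DR · Δt = 2698 × 3600 s = 9.714 × 10^6 L.
Over A = 20 ha, depth = V / A = 48.6 mm.

d ≈ 48.6 mm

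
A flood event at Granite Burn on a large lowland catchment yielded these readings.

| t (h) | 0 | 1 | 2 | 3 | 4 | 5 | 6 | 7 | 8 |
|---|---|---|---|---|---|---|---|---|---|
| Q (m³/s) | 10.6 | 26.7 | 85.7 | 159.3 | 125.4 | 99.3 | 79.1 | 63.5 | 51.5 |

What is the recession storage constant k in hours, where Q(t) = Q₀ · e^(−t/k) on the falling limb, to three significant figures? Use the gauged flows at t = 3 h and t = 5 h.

k ≈ 4.23 h

On the falling limb, Q drops from 159.3 to 99.3 m³/s between t = 3 h and t = 5 h (Δt = 2 h).
k = −Δt / ln(Q₂/Q₁) = −2 / ln(99.3/159.3) = 4.23 h.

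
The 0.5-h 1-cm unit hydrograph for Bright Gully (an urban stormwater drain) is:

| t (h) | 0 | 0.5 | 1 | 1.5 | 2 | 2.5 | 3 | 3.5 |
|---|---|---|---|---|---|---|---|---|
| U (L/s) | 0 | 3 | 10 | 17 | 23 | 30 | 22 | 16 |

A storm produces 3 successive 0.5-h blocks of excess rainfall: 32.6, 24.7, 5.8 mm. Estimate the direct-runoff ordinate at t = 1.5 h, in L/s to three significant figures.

By discrete convolution, Q_j = Σ (P_i / 10 mm) · U_{j−i}.
At t = 1.5 h (j=3): Q = (32.6/10)·17 + (24.7/10)·10 + (5.8/10)·3 = 81.9 L/s.

Q ≈ 81.9 L/s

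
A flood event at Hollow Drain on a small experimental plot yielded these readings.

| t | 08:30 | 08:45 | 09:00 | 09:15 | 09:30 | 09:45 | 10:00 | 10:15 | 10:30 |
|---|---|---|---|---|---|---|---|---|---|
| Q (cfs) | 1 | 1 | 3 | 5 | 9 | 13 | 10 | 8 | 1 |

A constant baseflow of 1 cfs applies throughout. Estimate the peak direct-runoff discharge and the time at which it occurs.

Subtracting baseflow gives direct-runoff ordinates: 0.0, 0.0, 2.0, 4.0, 8.0, 12.0, 9.0, 7.0, 0.0 cfs.
The maximum is 12.0 cfs, occurring at the reading for t = 09:45.

Q_p = 12.0 cfs at t = 09:45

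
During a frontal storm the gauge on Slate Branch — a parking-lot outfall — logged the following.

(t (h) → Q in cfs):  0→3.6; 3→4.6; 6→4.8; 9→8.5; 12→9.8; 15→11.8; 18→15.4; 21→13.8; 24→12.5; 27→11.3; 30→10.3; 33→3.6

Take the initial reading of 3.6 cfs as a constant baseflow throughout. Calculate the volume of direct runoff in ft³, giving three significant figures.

V ≈ 7.21 × 10^5 ft³

Direct-runoff ordinates (Q − Q_b): 0.0, 1.0, 1.2, 4.9, 6.2, 8.2, 11.8, 10.2, 8.9, 7.7, 6.7, 0.0 cfs.
ΣQ_DR = 66.80 cfs.
With Δt = 3 h = 10800 s, V = ΣQ_DR · Δt = 66.80 × 10800 = 7.21 × 10^5 ft³.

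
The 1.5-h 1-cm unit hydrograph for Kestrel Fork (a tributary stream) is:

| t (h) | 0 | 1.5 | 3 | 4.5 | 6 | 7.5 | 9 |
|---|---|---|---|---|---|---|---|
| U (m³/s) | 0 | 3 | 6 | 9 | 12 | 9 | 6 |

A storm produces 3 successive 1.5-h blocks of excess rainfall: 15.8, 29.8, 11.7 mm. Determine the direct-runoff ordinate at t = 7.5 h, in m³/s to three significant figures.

Q ≈ 60.5 m³/s

By discrete convolution, Q_j = Σ (P_i / 10 mm) · U_{j−i}.
At t = 7.5 h (j=5): Q = (15.8/10)·9 + (29.8/10)·12 + (11.7/10)·9 = 60.5 m³/s.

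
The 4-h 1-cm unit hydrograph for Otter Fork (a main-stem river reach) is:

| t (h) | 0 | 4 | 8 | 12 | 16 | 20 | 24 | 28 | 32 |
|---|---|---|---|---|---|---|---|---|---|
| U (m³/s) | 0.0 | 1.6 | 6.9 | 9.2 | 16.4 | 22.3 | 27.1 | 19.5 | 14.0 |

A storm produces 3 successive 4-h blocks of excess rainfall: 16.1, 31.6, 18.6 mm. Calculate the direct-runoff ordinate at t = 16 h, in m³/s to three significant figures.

Q ≈ 68.3 m³/s

By discrete convolution, Q_j = Σ (P_i / 10 mm) · U_{j−i}.
At t = 16 h (j=4): Q = (16.1/10)·16.4 + (31.6/10)·9.2 + (18.6/10)·6.9 = 68.3 m³/s.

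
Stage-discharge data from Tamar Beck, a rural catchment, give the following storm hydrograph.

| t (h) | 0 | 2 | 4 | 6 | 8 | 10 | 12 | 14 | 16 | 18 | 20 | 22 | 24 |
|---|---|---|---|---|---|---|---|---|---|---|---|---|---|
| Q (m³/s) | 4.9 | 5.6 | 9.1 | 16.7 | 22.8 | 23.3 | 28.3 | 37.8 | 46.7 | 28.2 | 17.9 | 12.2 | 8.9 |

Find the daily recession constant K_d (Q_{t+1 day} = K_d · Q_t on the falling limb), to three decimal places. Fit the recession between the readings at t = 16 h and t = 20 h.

K_d ≈ 0.003

Between t = 16 h and t = 20 h the flow falls from 46.7 to 17.9 m³/s over 2×2 h = 4 h.
Per-interval ratio K = (17.9/46.7)^(1/2) = 0.6191; K_d = K^(24/2) = 0.003.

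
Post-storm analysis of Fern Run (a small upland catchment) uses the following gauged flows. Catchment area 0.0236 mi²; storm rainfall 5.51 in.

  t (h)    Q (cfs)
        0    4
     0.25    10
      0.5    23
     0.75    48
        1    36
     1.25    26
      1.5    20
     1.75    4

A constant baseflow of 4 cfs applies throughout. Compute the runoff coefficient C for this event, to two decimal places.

C ≈ 0.41

ΣQ_DR = 139.0 cfs; V = ΣQ_DR·Δt = 1.251 × 10^5 ft³.
Runoff depth d = V / A = 2.282 in.
C = d / P = 2.282 / 5.51 = 0.41.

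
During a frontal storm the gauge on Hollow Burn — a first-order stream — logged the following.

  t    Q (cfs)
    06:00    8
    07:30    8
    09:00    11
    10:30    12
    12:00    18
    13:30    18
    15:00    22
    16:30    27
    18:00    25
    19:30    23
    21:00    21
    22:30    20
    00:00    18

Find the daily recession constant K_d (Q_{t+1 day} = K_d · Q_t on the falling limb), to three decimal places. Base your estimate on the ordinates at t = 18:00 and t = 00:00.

Between t = 18:00 and t = 00:00 the flow falls from 25 to 18 cfs over 4×1.5 h = 6 h.
Per-interval ratio K = (18/25)^(1/4) = 0.9212; K_d = K^(24/1.5) = 0.269.

K_d ≈ 0.269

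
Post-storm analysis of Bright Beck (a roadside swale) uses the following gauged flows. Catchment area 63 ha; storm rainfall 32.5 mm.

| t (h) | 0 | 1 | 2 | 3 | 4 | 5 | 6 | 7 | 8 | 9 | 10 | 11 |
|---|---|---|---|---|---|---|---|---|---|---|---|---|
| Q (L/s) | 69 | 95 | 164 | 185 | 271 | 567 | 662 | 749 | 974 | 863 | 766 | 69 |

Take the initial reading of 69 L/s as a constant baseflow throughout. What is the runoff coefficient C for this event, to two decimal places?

ΣQ_DR = 4606 L/s; V = ΣQ_DR·Δt = 1.658 × 10^7 L.
Runoff depth d = V / A = 26.32 mm.
C = d / P = 26.32 / 32.5 = 0.81.

C ≈ 0.81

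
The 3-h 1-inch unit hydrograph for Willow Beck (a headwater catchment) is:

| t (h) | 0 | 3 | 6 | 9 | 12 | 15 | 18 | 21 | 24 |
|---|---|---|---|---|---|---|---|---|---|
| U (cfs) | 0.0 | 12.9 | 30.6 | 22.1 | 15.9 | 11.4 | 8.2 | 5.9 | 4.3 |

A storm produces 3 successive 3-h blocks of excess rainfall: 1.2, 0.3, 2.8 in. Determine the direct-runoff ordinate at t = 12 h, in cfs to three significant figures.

Q ≈ 111 cfs

By discrete convolution, Q_j = Σ (P_i / 1 in) · U_{j−i}.
At t = 12 h (j=4): Q = (1.2/1)·15.9 + (0.3/1)·22.1 + (2.8/1)·30.6 = 111 cfs.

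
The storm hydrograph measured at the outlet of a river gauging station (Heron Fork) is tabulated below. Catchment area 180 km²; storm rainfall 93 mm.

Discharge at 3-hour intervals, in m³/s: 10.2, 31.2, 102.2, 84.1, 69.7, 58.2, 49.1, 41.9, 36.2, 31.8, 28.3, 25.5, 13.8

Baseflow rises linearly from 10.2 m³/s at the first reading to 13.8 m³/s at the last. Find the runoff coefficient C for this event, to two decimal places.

ΣQ_DR = 426.2 m³/s; V = ΣQ_DR·Δt = 4.603 × 10^6 m³.
Runoff depth d = V / A = 25.57 mm.
C = d / P = 25.57 / 93 = 0.27.

C ≈ 0.27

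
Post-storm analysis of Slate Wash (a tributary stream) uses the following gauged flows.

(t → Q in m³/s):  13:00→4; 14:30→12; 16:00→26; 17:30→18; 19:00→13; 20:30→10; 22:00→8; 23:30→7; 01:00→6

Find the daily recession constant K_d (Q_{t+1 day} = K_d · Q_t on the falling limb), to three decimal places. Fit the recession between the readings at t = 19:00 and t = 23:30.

K_d ≈ 0.037

Between t = 19:00 and t = 23:30 the flow falls from 13 to 7 m³/s over 3×1.5 h = 4.5 h.
Per-interval ratio K = (7/13)^(1/3) = 0.8136; K_d = K^(24/1.5) = 0.037.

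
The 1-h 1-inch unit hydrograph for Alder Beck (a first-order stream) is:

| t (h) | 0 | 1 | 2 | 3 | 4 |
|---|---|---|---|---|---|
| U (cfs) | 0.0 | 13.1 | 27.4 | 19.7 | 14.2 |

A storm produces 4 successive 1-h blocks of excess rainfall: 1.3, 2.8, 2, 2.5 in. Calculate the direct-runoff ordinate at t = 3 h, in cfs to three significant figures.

Q ≈ 129 cfs

By discrete convolution, Q_j = Σ (P_i / 1 in) · U_{j−i}.
At t = 3 h (j=3): Q = (1.3/1)·19.7 + (2.8/1)·27.4 + (2/1)·13.1 + (2.5/1)·0.0 = 129 cfs.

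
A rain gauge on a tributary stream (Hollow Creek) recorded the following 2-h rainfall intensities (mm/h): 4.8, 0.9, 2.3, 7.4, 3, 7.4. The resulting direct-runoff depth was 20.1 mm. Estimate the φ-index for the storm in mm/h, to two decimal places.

φ ≈ 3.18 mm/h

Only the 3 blocks with intensity above φ contribute runoff: 4.8, 7.4, 7.4 mm/h.
Σ(I−φ)·Δt = d  ⇒  (4.8+7.4+7.4 − 3φ)·2 = 20.1
φ = (19.60 − 20.1/2) / 3 = 3.18 mm/h.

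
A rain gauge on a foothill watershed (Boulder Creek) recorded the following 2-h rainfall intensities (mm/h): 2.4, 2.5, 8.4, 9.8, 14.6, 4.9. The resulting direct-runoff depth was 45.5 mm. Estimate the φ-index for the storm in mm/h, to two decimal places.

φ ≈ 3.74 mm/h

Only the 4 blocks with intensity above φ contribute runoff: 8.4, 9.8, 14.6, 4.9 mm/h.
Σ(I−φ)·Δt = d  ⇒  (8.4+9.8+14.6+4.9 − 4φ)·2 = 45.5
φ = (37.70 − 45.5/2) / 4 = 3.74 mm/h.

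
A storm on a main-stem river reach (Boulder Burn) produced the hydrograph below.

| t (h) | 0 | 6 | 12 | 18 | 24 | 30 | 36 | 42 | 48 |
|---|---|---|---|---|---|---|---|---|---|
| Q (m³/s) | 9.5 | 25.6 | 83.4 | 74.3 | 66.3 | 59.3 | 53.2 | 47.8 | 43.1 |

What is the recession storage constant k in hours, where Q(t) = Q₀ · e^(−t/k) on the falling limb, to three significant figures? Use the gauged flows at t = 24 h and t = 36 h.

On the falling limb, Q drops from 66.3 to 53.2 m³/s between t = 24 h and t = 36 h (Δt = 12 h).
k = −Δt / ln(Q₂/Q₁) = −12 / ln(53.2/66.3) = 54.5 h.

k ≈ 54.5 h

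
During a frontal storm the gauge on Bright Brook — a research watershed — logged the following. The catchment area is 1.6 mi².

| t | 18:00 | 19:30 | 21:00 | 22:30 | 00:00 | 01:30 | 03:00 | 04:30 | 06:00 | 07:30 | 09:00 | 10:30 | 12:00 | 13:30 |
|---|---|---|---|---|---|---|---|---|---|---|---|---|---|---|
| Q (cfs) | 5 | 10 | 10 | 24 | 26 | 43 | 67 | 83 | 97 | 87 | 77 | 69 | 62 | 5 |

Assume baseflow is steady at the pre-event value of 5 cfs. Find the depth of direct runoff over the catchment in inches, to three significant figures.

Direct runoff: 0.0, 5.0, 5.0, 19.0, 21.0, 38.0, 62.0, 78.0, 92.0, 82.0, 72.0, 64.0, 57.0, 0.0 cfs; ΣQ_DR = 595.0 cfs.
V = ΣQ_DR · Δt = 595.0 × 5400 s = 3.213 × 10^6 ft³.
Over A = 1.6 mi², depth = V / A = 0.864 in.

d ≈ 0.864 in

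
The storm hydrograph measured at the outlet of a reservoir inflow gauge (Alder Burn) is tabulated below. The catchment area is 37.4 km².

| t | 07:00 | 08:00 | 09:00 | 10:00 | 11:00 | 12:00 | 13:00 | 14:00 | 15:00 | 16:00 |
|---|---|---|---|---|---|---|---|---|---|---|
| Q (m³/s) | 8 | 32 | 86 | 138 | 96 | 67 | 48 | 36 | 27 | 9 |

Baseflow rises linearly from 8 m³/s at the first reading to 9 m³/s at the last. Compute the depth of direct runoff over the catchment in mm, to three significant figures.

Direct runoff: 0.00, 23.89, 77.78, 129.67, 87.56, 58.44, 39.33, 27.22, 18.11, 0.00 m³/s; ΣQ_DR = 462.0 m³/s.
V = ΣQ_DR · Δt = 462.0 × 3600 s = 1.663 × 10^6 m³.
Over A = 37.4 km², depth = V / A = 44.5 mm.

d ≈ 44.5 mm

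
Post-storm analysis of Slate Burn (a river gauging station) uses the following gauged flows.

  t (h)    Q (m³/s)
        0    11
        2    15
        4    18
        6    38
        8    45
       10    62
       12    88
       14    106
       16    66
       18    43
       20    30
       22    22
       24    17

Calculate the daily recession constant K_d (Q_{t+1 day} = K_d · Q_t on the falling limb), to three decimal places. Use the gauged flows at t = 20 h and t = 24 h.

K_d ≈ 0.033

Between t = 20 h and t = 24 h the flow falls from 30 to 17 m³/s over 2×2 h = 4 h.
Per-interval ratio K = (17/30)^(1/2) = 0.7528; K_d = K^(24/2) = 0.033.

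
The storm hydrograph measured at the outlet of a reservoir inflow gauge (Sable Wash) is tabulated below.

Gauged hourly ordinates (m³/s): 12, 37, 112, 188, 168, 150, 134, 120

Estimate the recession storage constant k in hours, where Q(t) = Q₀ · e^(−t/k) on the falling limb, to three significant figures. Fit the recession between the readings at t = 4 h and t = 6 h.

k ≈ 8.84 h

On the falling limb, Q drops from 168 to 134 m³/s between t = 4 h and t = 6 h (Δt = 2 h).
k = −Δt / ln(Q₂/Q₁) = −2 / ln(134/168) = 8.84 h.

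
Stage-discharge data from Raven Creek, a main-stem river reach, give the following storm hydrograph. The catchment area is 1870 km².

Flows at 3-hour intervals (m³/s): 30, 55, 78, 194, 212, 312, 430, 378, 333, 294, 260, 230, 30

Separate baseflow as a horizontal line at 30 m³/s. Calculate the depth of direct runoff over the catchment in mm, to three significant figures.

Direct runoff: 0.0, 25.0, 48.0, 164.0, 182.0, 282.0, 400.0, 348.0, 303.0, 264.0, 230.0, 200.0, 0.0 m³/s; ΣQ_DR = 2446 m³/s.
V = ΣQ_DR · Δt = 2446 × 10800 s = 2.642 × 10^7 m³.
Over A = 1870 km², depth = V / A = 14.1 mm.

d ≈ 14.1 mm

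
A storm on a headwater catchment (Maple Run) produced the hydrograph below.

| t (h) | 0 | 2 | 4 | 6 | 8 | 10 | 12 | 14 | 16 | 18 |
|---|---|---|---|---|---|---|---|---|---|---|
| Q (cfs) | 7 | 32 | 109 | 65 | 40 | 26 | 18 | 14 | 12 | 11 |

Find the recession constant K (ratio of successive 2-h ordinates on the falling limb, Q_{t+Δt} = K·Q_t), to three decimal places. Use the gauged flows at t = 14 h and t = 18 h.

Using the recession-limb readings at t = 14 h and t = 18 h: Q falls from 14 to 11 cfs over 2 intervals.
K = (Q₂/Q₁)^(1/2) = (11/14)^(1/2) = 0.886.

K ≈ 0.886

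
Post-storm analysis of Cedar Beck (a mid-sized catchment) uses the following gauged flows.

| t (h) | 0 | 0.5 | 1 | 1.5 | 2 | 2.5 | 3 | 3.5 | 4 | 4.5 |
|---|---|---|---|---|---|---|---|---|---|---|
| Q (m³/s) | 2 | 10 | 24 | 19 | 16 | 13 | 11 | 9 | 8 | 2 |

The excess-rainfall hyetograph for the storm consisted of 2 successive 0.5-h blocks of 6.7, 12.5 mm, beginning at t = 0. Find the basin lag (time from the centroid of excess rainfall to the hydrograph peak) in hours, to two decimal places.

Centroid of excess rainfall: t_c = Σ P_i·t̄_i / ΣP_i = 0.5755 h (block centres at 0.25, 0.75 h).
Hydrograph peak occurs at t = 1 h, so basin lag t_L = 1 − 0.5755 = 0.42 h.

t_L ≈ 0.42 h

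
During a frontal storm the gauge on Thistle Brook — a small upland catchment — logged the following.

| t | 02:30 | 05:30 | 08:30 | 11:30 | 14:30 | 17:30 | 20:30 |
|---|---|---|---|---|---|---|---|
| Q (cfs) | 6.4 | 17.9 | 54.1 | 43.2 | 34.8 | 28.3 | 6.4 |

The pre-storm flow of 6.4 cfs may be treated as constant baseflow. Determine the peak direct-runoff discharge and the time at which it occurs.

Subtracting baseflow gives direct-runoff ordinates: 0.0, 11.5, 47.7, 36.8, 28.4, 21.9, 0.0 cfs.
The maximum is 47.7 cfs, occurring at the reading for t = 08:30.

Q_p = 47.7 cfs at t = 08:30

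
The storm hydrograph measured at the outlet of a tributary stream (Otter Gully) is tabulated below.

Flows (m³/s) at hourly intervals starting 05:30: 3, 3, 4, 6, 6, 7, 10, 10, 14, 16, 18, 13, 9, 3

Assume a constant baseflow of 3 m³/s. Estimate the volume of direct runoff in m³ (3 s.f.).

Direct-runoff ordinates (Q − Q_b): 0.0, 0.0, 1.0, 3.0, 3.0, 4.0, 7.0, 7.0, 11.0, 13.0, 15.0, 10.0, 6.0, 0.0 m³/s.
ΣQ_DR = 80.00 m³/s.
With Δt = 1 h = 3600 s, V = ΣQ_DR · Δt = 80.00 × 3600 = 2.88 × 10^5 m³.

V ≈ 2.88 × 10^5 m³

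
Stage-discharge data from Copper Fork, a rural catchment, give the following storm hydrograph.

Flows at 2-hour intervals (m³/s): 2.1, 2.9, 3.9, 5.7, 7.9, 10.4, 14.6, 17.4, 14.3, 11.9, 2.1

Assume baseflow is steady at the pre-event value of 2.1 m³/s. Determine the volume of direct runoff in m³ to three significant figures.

V ≈ 5.05 × 10^5 m³

Direct-runoff ordinates (Q − Q_b): 0.0, 0.8, 1.8, 3.6, 5.8, 8.3, 12.5, 15.3, 12.2, 9.8, 0.0 m³/s.
ΣQ_DR = 70.10 m³/s.
With Δt = 2 h = 7200 s, V = ΣQ_DR · Δt = 70.10 × 7200 = 5.05 × 10^5 m³.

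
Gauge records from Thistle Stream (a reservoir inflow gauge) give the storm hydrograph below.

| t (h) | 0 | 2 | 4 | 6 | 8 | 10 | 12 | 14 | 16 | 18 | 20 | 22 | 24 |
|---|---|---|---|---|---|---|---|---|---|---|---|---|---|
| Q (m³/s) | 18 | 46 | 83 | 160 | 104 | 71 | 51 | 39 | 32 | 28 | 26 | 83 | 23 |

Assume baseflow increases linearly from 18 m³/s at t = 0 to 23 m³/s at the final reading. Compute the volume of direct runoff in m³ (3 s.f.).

Direct-runoff ordinates (Q − Q_b): 0.00, 27.58, 64.17, 140.75, 84.33, 50.92, 30.50, 18.08, 10.67, 6.25, 3.83, 60.42, 0.00 m³/s.
ΣQ_DR = 497.5 m³/s.
With Δt = 2 h = 7200 s, V = ΣQ_DR · Δt = 497.5 × 7200 = 3.58 × 10^6 m³.

V ≈ 3.58 × 10^6 m³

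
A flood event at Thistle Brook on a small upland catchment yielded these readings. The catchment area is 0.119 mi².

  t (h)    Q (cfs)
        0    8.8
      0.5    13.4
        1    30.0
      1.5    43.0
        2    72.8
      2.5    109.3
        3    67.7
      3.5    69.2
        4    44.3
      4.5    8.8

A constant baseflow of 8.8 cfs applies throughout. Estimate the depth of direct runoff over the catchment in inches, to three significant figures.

d ≈ 2.47 in

Direct runoff: 0.0, 4.6, 21.2, 34.2, 64.0, 100.5, 58.9, 60.4, 35.5, 0.0 cfs; ΣQ_DR = 379.3 cfs.
V = ΣQ_DR · Δt = 379.3 × 1800 s = 6.827 × 10^5 ft³.
Over A = 0.119 mi², depth = V / A = 2.47 in.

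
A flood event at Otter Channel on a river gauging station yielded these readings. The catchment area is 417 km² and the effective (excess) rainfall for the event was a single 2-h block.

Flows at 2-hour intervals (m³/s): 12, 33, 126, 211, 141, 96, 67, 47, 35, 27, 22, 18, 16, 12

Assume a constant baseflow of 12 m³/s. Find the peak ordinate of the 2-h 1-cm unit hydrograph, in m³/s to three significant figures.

Direct runoff: 0.0, 21.0, 114.0, 199.0, 129.0, 84.0, 55.0, 35.0, 23.0, 15.0, 10.0, 6.0, 4.0, 0.0 m³/s; ΣQ_DR = 695.0 m³/s, peak = 199.0 m³/s.
Runoff depth d = ΣQ_DR·Δt / A = 695.0 × 7200 / (417 km²) = 12.00 mm.
The 1-cm UH is the DRH scaled by (10 mm)/d, so U_p = 199.0 × 10/12.00 = 166 m³/s.

U_p ≈ 166 m³/s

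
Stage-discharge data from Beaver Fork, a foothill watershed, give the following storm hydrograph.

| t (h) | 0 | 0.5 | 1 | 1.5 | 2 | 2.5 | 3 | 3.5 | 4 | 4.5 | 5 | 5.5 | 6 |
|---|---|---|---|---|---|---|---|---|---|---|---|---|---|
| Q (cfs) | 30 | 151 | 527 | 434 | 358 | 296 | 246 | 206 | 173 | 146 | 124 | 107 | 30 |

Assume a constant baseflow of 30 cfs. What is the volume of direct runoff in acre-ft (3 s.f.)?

V ≈ 101 acre-ft

Direct-runoff ordinates (Q − Q_b): 0.0, 121.0, 497.0, 404.0, 328.0, 266.0, 216.0, 176.0, 143.0, 116.0, 94.0, 77.0, 0.0 cfs.
ΣQ_DR = 2438 cfs.
With Δt = 0.5 h = 1800 s, V = ΣQ_DR · Δt = 2438 × 1800 = 4.39 × 10^6 ft³ = 101 acre-ft.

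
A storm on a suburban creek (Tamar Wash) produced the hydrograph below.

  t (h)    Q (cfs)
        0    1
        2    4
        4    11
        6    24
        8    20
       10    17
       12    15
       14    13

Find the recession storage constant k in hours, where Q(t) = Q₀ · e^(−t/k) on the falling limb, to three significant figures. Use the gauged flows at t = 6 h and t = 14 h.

On the falling limb, Q drops from 24 to 13 cfs between t = 6 h and t = 14 h (Δt = 8 h).
k = −Δt / ln(Q₂/Q₁) = −8 / ln(13/24) = 13.0 h.

k ≈ 13.0 h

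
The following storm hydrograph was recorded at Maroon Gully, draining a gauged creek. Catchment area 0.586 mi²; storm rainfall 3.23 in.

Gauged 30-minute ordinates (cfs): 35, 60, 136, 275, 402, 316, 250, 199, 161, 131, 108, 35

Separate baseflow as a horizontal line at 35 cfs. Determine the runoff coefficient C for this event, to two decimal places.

C ≈ 0.69

ΣQ_DR = 1688 cfs; V = ΣQ_DR·Δt = 3.038 × 10^6 ft³.
Runoff depth d = V / A = 2.232 in.
C = d / P = 2.232 / 3.23 = 0.69.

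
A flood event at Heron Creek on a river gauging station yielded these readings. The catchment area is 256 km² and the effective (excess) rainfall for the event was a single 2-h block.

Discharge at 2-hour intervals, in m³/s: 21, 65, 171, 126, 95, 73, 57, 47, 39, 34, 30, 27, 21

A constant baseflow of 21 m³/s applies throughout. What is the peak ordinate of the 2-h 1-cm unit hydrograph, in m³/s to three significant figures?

U_p ≈ 100 m³/s

Direct runoff: 0.0, 44.0, 150.0, 105.0, 74.0, 52.0, 36.0, 26.0, 18.0, 13.0, 9.0, 6.0, 0.0 m³/s; ΣQ_DR = 533.0 m³/s, peak = 150.0 m³/s.
Runoff depth d = ΣQ_DR·Δt / A = 533.0 × 7200 / (256 km²) = 14.99 mm.
The 1-cm UH is the DRH scaled by (10 mm)/d, so U_p = 150.0 × 10/14.99 = 100 m³/s.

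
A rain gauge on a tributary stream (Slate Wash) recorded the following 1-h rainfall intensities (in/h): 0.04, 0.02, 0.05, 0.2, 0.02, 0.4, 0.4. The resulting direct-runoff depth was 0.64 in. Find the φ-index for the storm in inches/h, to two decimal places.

Only the 3 blocks with intensity above φ contribute runoff: 0.2, 0.4, 0.4 in/h.
Σ(I−φ)·Δt = d  ⇒  (0.2+0.4+0.4 − 3φ)·1 = 0.64
φ = (1.000 − 0.64/1) / 3 = 0.12 in/h.

φ ≈ 0.12 in/h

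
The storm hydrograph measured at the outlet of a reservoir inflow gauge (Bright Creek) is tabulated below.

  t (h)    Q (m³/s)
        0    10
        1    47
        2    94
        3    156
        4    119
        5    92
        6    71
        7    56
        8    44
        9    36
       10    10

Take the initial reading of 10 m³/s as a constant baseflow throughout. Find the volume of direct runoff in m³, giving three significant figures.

V ≈ 2.25 × 10^6 m³

Direct-runoff ordinates (Q − Q_b): 0.0, 37.0, 84.0, 146.0, 109.0, 82.0, 61.0, 46.0, 34.0, 26.0, 0.0 m³/s.
ΣQ_DR = 625.0 m³/s.
With Δt = 1 h = 3600 s, V = ΣQ_DR · Δt = 625.0 × 3600 = 2.25 × 10^6 m³.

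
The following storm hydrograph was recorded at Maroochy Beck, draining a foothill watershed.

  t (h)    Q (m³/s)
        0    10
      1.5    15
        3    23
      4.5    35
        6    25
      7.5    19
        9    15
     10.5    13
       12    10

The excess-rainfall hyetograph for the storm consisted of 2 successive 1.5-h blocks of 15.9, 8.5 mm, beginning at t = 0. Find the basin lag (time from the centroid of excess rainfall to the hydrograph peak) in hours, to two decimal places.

Centroid of excess rainfall: t_c = Σ P_i·t̄_i / ΣP_i = 1.2725 h (block centres at 0.75, 2.25 h).
Hydrograph peak occurs at t = 4.5 h, so basin lag t_L = 4.5 − 1.2725 = 3.23 h.

t_L ≈ 3.23 h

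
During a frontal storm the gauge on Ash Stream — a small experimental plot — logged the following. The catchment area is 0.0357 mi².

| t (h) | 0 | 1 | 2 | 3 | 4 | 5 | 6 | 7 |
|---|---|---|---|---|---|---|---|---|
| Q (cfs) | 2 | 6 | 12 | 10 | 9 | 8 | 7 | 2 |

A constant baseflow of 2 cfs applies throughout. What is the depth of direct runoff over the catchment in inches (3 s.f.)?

Direct runoff: 0.0, 4.0, 10.0, 8.0, 7.0, 6.0, 5.0, 0.0 cfs; ΣQ_DR = 40.00 cfs.
V = ΣQ_DR · Δt = 40.00 × 3600 s = 1.440 × 10^5 ft³.
Over A = 0.0357 mi², depth = V / A = 1.74 in.

d ≈ 1.74 in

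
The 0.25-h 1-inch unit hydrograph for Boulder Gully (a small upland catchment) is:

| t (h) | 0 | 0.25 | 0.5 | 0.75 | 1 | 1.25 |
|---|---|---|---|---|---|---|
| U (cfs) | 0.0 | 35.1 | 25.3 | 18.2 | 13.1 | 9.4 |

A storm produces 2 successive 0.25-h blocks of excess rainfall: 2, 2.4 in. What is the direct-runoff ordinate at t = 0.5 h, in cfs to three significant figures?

By discrete convolution, Q_j = Σ (P_i / 1 in) · U_{j−i}.
At t = 0.5 h (j=2): Q = (2/1)·25.3 + (2.4/1)·35.1 = 135 cfs.

Q ≈ 135 cfs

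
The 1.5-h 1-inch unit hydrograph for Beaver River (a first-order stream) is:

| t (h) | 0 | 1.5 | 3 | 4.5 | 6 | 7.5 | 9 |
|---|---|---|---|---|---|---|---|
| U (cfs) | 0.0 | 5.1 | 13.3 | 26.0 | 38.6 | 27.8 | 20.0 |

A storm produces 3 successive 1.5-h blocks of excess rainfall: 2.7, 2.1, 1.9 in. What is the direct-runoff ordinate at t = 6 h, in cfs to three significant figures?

Q ≈ 184 cfs

By discrete convolution, Q_j = Σ (P_i / 1 in) · U_{j−i}.
At t = 6 h (j=4): Q = (2.7/1)·38.6 + (2.1/1)·26.0 + (1.9/1)·13.3 = 184 cfs.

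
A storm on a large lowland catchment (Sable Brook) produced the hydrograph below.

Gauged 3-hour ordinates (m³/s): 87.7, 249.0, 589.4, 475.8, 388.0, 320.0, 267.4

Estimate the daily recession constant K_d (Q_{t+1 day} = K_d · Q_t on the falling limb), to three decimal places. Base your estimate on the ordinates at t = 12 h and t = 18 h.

Between t = 12 h and t = 18 h the flow falls from 388.0 to 267.4 m³/s over 2×3 h = 6 h.
Per-interval ratio K = (267.4/388.0)^(1/2) = 0.8302; K_d = K^(24/3) = 0.226.

K_d ≈ 0.226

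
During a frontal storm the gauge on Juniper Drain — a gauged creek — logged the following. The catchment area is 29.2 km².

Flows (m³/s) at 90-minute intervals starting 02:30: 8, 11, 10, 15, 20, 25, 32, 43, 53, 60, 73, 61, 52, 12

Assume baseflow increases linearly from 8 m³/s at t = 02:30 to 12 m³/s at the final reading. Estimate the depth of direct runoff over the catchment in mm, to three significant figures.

Direct runoff: 0.00, 2.69, 1.38, 6.08, 10.77, 15.46, 22.15, 32.85, 42.54, 49.23, 61.92, 49.62, 40.31, 0.00 m³/s; ΣQ_DR = 335.0 m³/s.
V = ΣQ_DR · Δt = 335.0 × 5400 s = 1.809 × 10^6 m³.
Over A = 29.2 km², depth = V / A = 62.0 mm.

d ≈ 62.0 mm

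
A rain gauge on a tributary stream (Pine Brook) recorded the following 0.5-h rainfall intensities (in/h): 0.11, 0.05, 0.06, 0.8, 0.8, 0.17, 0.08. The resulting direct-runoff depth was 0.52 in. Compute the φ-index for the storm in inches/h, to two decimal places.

φ ≈ 0.28 in/h

Only the 2 blocks with intensity above φ contribute runoff: 0.8, 0.8 in/h.
Σ(I−φ)·Δt = d  ⇒  (0.8+0.8 − 2φ)·0.5 = 0.52
φ = (1.600 − 0.52/0.5) / 2 = 0.28 in/h.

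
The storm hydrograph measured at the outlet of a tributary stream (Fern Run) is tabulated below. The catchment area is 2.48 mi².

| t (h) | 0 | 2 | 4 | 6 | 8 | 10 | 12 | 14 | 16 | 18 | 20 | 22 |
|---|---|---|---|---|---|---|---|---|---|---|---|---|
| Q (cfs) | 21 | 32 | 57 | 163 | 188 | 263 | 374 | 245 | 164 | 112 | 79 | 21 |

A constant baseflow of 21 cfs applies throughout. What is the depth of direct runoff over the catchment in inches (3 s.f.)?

Direct runoff: 0.0, 11.0, 36.0, 142.0, 167.0, 242.0, 353.0, 224.0, 143.0, 91.0, 58.0, 0.0 cfs; ΣQ_DR = 1467 cfs.
V = ΣQ_DR · Δt = 1467 × 7200 s = 1.056 × 10^7 ft³.
Over A = 2.48 mi², depth = V / A = 1.83 in.

d ≈ 1.83 in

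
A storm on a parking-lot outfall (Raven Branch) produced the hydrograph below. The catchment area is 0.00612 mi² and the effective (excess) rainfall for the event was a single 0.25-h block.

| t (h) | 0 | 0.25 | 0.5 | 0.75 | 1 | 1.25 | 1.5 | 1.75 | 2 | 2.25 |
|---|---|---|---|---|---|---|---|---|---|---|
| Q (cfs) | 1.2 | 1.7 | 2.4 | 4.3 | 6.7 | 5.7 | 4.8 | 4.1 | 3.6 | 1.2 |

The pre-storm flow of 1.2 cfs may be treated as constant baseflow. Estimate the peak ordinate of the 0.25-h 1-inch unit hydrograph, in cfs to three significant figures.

U_p ≈ 3.67 cfs

Direct runoff: 0.0, 0.5, 1.2, 3.1, 5.5, 4.5, 3.6, 2.9, 2.4, 0.0 cfs; ΣQ_DR = 23.70 cfs, peak = 5.5 cfs.
Runoff depth d = ΣQ_DR·Δt / A = 23.70 × 900 / (0.00612 mi²) = 1.500 in.
The 1-inch UH is the DRH scaled by (1 in)/d, so U_p = 5.5 × 1/1.500 = 3.67 cfs.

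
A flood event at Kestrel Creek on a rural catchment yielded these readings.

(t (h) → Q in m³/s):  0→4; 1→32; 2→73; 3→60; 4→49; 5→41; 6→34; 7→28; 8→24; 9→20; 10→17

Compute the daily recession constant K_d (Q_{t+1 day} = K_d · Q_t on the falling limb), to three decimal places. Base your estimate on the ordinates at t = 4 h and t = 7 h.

K_d ≈ 0.011

Between t = 4 h and t = 7 h the flow falls from 49 to 28 m³/s over 3×1 h = 3 h.
Per-interval ratio K = (28/49)^(1/3) = 0.8298; K_d = K^(24/1) = 0.011.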